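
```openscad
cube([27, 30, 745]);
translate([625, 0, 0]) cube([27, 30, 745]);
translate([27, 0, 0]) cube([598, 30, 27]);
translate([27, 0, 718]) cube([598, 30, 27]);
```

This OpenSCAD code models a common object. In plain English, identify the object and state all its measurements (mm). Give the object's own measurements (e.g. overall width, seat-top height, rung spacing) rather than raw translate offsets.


A rectangular picture frame lying in the x–z plane (depth along y). The opening is 598 mm wide (x) by 691 mm tall (z), surrounded by a border 27 mm wide on all four sides. The frame is 30 mm deep and is made of two full-height vertical stiles with two horizontal rails fitted between them.


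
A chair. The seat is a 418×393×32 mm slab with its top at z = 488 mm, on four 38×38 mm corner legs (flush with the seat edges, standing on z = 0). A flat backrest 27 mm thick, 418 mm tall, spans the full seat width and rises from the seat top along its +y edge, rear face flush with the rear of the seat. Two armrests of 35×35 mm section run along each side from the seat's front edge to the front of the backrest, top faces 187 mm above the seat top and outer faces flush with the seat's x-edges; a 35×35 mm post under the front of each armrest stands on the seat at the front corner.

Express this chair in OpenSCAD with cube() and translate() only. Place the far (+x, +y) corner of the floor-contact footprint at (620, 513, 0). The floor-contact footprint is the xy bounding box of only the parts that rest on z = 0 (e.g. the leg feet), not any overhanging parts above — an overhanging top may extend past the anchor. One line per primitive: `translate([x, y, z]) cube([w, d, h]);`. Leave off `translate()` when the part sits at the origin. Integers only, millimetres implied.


// leg_h = 488 - 32 = 456
// arm post h = 187 - 35 = 152
translate([202, 120, 456]) cube([418, 393, 32]);
translate([202, 120, 0]) cube([38, 38, 456]);
translate([582, 120, 0]) cube([38, 38, 456]);
translate([202, 475, 0]) cube([38, 38, 456]);
translate([582, 475, 0]) cube([38, 38, 456]);
translate([202, 486, 488]) cube([418, 27, 418]);
translate([202, 120, 640]) cube([35, 366, 35]);
translate([585, 120, 640]) cube([35, 366, 35]);
translate([202, 120, 488]) cube([35, 35, 152]);
translate([585, 120, 488]) cube([35, 35, 152]);


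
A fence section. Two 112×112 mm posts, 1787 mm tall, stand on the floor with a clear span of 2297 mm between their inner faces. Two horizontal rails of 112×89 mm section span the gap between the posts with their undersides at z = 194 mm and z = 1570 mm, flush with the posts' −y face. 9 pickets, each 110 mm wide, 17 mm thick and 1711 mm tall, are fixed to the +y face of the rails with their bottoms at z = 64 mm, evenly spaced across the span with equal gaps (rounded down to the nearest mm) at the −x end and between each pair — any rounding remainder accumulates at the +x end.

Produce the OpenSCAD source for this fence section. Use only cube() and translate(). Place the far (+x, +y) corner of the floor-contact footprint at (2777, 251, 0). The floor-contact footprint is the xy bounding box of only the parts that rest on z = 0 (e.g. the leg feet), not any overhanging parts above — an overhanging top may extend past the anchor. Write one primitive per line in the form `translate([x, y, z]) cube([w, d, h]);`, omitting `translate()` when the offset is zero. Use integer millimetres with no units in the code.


translate([256, 139, 0]) cube([112, 112, 1787]);
translate([2665, 139, 0]) cube([112, 112, 1787]);
translate([368, 139, 194]) cube([2297, 112, 89]);
translate([368, 139, 1570]) cube([2297, 112, 89]);
translate([498, 251, 64]) cube([110, 17, 1711]);
translate([738, 251, 64]) cube([110, 17, 1711]);
translate([978, 251, 64]) cube([110, 17, 1711]);
translate([1218, 251, 64]) cube([110, 17, 1711]);
translate([1458, 251, 64]) cube([110, 17, 1711]);
translate([1698, 251, 64]) cube([110, 17, 1711]);
translate([1938, 251, 64]) cube([110, 17, 1711]);
translate([2178, 251, 64]) cube([110, 17, 1711]);
translate([2418, 251, 64]) cube([110, 17, 1711]);


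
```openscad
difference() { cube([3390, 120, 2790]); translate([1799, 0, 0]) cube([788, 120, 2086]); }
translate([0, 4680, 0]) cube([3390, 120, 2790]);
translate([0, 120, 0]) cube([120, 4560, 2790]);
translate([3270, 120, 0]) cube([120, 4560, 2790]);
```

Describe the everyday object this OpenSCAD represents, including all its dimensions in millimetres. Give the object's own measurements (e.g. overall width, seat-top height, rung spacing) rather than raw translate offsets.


A single room: four walls, each 2790 mm tall and 120 mm thick, enclosing an outside footprint 3390×4800 mm (x × y), no floor or roof. The front and back walls (−y and +y sides) run the full x-width; the side walls fit between their inner faces. A door opening 788 mm wide and 2086 mm tall is cut through the front wall from the floor up, its −x edge 1799 mm from the wall's −x end.


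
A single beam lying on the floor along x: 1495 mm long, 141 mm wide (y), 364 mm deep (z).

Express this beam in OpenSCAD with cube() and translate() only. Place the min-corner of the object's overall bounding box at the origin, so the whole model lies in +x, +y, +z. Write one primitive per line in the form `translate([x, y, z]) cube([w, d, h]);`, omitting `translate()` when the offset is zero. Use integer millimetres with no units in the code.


cube([1495, 141, 364]);


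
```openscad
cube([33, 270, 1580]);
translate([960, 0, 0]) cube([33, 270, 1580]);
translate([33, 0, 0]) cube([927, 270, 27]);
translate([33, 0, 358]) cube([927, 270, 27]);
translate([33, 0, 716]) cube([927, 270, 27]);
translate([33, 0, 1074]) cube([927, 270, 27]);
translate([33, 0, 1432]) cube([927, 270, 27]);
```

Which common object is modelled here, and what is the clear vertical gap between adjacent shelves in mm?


A bookshelf. The clear shelf gap is 331 mm.

Two tall side panels with 5 horizontal boards between them — a bookshelf. The first two shelf undersides are at z = 0 and z = 358; with shelf thickness 27, the clear gap is 358 − 0 − 27 = 331 mm.


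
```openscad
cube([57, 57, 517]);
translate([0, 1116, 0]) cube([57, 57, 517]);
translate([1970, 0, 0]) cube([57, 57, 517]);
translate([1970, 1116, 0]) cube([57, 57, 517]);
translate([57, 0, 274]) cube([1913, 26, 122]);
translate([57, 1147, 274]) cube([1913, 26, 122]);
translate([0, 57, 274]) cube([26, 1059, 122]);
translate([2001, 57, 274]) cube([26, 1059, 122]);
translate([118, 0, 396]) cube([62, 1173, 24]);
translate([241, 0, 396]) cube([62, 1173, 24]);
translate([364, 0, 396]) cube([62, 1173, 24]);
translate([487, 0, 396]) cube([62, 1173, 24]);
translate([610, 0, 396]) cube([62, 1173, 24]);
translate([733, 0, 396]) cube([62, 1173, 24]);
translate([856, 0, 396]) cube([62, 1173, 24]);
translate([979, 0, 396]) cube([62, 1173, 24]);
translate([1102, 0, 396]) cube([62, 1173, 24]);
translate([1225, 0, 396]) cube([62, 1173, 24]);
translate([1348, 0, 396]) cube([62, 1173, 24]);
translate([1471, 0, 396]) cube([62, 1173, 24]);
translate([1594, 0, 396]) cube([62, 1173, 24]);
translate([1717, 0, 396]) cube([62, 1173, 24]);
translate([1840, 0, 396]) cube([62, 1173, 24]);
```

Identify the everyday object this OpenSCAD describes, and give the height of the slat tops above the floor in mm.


A bed frame. The slat-top height is 420 mm.

Four posts, four rails, and a row of slats — a bed frame. Slats sit on the rails at z = 274 + 122 = 396; with slat thickness 24, the top is 420 mm.


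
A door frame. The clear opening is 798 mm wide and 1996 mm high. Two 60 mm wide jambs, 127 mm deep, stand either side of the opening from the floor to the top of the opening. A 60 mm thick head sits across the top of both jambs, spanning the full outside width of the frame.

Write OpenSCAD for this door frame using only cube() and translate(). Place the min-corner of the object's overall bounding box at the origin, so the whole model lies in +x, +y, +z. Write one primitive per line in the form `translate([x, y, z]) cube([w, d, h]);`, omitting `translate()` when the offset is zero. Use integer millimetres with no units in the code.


cube([60, 127, 1996]);
translate([858, 0, 0]) cube([60, 127, 1996]);
translate([0, 0, 1996]) cube([918, 127, 60]);


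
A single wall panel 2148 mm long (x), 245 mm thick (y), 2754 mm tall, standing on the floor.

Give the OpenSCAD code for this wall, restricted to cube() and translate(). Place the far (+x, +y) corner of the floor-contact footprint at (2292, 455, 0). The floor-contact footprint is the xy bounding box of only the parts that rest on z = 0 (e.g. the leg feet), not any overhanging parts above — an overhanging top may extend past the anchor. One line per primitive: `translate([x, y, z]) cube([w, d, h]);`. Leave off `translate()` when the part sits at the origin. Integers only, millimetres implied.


translate([144, 210, 0]) cube([2148, 245, 2754]);


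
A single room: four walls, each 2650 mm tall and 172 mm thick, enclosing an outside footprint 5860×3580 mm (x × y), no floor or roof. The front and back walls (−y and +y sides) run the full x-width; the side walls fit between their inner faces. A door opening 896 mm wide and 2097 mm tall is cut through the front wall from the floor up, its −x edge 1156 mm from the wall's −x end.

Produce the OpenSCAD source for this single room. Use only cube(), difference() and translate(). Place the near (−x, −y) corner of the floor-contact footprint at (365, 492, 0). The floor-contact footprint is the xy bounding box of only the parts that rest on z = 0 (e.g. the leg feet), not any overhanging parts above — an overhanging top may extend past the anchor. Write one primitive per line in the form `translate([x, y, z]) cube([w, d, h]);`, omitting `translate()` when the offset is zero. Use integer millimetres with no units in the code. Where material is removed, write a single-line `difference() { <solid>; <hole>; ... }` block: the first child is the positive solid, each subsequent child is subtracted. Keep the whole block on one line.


difference() { translate([365, 492, 0]) cube([5860, 172, 2650]); translate([1521, 492, 0]) cube([896, 172, 2097]); }
translate([365, 3900, 0]) cube([5860, 172, 2650]);
translate([365, 664, 0]) cube([172, 3236, 2650]);
translate([6053, 664, 0]) cube([172, 3236, 2650]);


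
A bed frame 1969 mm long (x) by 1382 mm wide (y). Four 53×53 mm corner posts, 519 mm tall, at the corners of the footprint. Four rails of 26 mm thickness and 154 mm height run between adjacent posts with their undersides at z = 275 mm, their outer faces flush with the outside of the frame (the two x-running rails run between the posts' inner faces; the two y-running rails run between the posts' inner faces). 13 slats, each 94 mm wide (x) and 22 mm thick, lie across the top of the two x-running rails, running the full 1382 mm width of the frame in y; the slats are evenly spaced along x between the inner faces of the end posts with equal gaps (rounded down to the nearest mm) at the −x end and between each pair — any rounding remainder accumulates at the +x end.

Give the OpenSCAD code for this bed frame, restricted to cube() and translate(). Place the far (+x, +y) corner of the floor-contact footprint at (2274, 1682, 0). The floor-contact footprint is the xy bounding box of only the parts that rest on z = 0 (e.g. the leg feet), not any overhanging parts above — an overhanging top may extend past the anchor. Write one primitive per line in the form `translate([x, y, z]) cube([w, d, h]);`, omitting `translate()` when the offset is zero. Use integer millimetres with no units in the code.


translate([305, 300, 0]) cube([53, 53, 519]);
translate([305, 1629, 0]) cube([53, 53, 519]);
translate([2221, 300, 0]) cube([53, 53, 519]);
translate([2221, 1629, 0]) cube([53, 53, 519]);
translate([358, 300, 275]) cube([1863, 26, 154]);
translate([358, 1656, 275]) cube([1863, 26, 154]);
translate([305, 353, 275]) cube([26, 1276, 154]);
translate([2248, 353, 275]) cube([26, 1276, 154]);
translate([403, 300, 429]) cube([94, 1382, 22]);
translate([542, 300, 429]) cube([94, 1382, 22]);
translate([681, 300, 429]) cube([94, 1382, 22]);
translate([820, 300, 429]) cube([94, 1382, 22]);
translate([959, 300, 429]) cube([94, 1382, 22]);
translate([1098, 300, 429]) cube([94, 1382, 22]);
translate([1237, 300, 429]) cube([94, 1382, 22]);
translate([1376, 300, 429]) cube([94, 1382, 22]);
translate([1515, 300, 429]) cube([94, 1382, 22]);
translate([1654, 300, 429]) cube([94, 1382, 22]);
translate([1793, 300, 429]) cube([94, 1382, 22]);
translate([1932, 300, 429]) cube([94, 1382, 22]);
translate([2071, 300, 429]) cube([94, 1382, 22]);


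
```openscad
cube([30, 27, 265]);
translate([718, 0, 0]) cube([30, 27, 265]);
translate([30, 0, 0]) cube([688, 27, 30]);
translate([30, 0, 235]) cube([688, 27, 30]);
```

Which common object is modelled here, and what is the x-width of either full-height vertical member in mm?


A picture frame. The border width is 30 mm.

Four thin pieces enclosing a rectangular opening — a picture frame. The two full-height stiles are 265 mm tall; the top rail sits at z = 235 and is 30 mm tall, so the border above the opening is 265 − 235 = 30 mm, matching the stile x-width.


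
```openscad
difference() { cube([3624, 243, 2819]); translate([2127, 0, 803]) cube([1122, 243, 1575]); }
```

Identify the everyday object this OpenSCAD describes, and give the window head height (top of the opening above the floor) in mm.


A wall with a window opening. The window head height is 2378 mm.

A wall with a rectangular opening subtracted — a window. Sill at z = 803, opening 1575 mm tall, so the head is at 803 + 1575 = 2378 mm.


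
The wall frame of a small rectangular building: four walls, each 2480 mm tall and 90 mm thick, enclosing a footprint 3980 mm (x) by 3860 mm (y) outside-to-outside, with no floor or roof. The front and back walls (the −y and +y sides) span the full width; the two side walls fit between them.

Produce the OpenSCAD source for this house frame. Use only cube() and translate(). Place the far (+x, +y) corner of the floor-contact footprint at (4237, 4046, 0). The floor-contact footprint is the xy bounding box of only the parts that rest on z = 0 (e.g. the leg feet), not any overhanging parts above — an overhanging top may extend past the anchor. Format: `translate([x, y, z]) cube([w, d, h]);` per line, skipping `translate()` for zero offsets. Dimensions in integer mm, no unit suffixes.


translate([257, 186, 0]) cube([3980, 90, 2480]);
translate([257, 3956, 0]) cube([3980, 90, 2480]);
translate([257, 276, 0]) cube([90, 3680, 2480]);
translate([4147, 276, 0]) cube([90, 3680, 2480]);


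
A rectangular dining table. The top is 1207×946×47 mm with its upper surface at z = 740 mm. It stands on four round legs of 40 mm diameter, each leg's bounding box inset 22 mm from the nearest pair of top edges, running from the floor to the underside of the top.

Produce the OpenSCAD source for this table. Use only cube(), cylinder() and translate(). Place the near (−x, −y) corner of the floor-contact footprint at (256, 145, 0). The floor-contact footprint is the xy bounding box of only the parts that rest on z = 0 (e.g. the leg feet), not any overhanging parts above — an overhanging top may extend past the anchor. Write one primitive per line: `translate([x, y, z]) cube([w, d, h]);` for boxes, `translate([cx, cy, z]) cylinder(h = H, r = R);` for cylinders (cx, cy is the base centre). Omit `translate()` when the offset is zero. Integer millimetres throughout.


translate([234, 123, 693]) cube([1207, 946, 47]);
translate([276, 165, 0]) cylinder(h = 693, r = 20);
translate([1399, 165, 0]) cylinder(h = 693, r = 20);
translate([276, 1027, 0]) cylinder(h = 693, r = 20);
translate([1399, 1027, 0]) cylinder(h = 693, r = 20);


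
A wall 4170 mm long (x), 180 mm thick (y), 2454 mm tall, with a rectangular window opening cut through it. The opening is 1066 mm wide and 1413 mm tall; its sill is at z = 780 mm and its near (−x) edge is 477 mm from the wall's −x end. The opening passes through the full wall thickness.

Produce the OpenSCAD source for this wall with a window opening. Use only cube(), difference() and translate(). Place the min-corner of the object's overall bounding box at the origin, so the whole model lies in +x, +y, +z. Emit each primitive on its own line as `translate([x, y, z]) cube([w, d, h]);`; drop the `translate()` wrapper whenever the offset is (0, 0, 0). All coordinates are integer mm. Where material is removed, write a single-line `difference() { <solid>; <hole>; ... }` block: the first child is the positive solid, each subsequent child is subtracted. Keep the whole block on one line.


difference() { cube([4170, 180, 2454]); translate([477, 0, 780]) cube([1066, 180, 1413]); }


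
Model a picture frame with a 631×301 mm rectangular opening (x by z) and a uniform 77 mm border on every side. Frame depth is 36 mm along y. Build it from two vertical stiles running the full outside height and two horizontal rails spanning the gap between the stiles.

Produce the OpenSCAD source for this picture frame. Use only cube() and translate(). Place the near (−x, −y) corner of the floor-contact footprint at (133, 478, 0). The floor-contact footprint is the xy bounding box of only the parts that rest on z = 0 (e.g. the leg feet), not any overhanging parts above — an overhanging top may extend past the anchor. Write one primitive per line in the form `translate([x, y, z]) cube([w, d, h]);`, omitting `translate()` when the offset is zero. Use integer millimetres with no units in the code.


translate([133, 478, 0]) cube([77, 36, 455]);
translate([841, 478, 0]) cube([77, 36, 455]);
translate([210, 478, 0]) cube([631, 36, 77]);
translate([210, 478, 378]) cube([631, 36, 77]);


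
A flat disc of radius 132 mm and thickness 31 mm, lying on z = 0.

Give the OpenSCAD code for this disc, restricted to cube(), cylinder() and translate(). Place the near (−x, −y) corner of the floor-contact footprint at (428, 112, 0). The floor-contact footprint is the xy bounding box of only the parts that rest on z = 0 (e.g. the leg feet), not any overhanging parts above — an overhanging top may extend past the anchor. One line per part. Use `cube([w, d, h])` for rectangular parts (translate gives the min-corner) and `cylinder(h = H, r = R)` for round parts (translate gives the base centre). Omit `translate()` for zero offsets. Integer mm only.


translate([560, 244, 0]) cylinder(h = 31, r = 132);


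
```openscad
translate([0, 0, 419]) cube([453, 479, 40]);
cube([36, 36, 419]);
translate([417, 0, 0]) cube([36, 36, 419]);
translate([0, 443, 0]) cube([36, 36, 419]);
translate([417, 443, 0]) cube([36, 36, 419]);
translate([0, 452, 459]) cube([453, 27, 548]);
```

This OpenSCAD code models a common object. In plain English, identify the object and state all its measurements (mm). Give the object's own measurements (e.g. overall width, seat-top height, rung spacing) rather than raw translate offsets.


A chair. The seat is a 453×479×40 mm slab with its top at z = 459 mm, on four 36×36 mm corner legs (flush with the seat edges, standing on z = 0). A flat backrest 27 mm thick, 548 mm tall, spans the full seat width and rises from the seat top along its +y edge, rear face flush with the rear of the seat.


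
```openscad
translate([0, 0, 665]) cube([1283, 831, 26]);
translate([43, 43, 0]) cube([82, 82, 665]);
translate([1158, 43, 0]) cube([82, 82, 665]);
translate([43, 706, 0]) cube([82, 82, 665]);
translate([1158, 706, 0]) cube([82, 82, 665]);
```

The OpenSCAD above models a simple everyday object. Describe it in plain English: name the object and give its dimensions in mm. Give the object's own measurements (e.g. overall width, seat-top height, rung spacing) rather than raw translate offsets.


A rectangular dining table. The top is 1283×831×26 mm with its upper surface at z = 691 mm. It stands on four 82×82 mm square legs, each inset 43 mm from the nearest pair of top edges, running from the floor to the underside of the top.


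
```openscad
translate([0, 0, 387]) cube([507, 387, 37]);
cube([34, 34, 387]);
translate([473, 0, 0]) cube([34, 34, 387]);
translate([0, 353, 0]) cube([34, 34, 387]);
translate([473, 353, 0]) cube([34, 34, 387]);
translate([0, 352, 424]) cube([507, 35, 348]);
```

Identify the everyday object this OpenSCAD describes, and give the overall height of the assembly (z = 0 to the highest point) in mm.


A chair. The overall height is 772 mm.

A slab on four corner posts with a tall panel at the back — a chair. The seat slab sits at z = 387 with thickness 37, and the 348 mm backrest starts at the seat top, so the overall height is 387 + 37 + 348 = 772 mm.


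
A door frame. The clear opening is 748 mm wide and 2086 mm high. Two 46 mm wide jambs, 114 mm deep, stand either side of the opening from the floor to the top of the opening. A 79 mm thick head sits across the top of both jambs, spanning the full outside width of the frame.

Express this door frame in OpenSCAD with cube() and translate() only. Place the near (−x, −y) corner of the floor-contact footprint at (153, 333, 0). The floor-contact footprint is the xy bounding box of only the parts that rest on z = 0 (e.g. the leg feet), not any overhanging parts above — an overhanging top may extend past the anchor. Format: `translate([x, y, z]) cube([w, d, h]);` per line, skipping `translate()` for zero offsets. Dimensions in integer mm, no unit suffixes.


translate([153, 333, 0]) cube([46, 114, 2086]);
translate([947, 333, 0]) cube([46, 114, 2086]);
translate([153, 333, 2086]) cube([840, 114, 79]);


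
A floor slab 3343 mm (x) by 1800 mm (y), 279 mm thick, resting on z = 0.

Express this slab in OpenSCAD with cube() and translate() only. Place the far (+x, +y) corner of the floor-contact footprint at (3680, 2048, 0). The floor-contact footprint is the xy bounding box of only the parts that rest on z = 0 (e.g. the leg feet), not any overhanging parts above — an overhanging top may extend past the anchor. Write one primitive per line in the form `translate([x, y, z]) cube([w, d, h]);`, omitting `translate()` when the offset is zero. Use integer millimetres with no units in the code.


translate([337, 248, 0]) cube([3343, 1800, 279]);


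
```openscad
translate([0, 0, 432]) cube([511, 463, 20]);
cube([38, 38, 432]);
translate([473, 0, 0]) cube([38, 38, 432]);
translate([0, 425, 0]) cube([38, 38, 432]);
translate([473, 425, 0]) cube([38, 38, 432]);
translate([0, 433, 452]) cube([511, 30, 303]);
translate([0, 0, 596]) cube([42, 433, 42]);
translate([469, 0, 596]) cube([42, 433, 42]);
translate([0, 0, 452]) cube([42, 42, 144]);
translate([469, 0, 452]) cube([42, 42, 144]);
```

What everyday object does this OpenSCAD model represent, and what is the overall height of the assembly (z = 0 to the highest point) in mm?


A chair. The overall height is 755 mm.

A slab on four corner posts with a tall panel at the back — a chair. The seat slab sits at z = 432 with thickness 20, and the 303 mm backrest starts at the seat top, so the overall height is 432 + 20 + 303 = 755 mm.


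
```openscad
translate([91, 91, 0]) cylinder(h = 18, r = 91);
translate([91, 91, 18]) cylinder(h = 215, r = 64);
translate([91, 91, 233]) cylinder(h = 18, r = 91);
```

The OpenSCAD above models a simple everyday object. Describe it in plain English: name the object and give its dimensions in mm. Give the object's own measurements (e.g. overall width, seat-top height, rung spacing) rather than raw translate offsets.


A spool: two coaxial disc flanges of radius 91 mm and thickness 18 mm, joined by a core cylinder of radius 64 mm and height 215 mm. The lower flange rests on z = 0 and the three cylinders share a vertical axis.


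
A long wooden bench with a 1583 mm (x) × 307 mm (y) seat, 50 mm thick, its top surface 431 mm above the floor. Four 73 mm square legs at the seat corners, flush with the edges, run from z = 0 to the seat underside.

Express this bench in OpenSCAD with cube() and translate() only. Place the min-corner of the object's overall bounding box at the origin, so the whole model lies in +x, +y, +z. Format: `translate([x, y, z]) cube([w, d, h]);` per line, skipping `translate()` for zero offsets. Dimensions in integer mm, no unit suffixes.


translate([0, 0, 381]) cube([1583, 307, 50]);
cube([73, 73, 381]);
translate([0, 234, 0]) cube([73, 73, 381]);
translate([1510, 0, 0]) cube([73, 73, 381]);
translate([1510, 234, 0]) cube([73, 73, 381]);


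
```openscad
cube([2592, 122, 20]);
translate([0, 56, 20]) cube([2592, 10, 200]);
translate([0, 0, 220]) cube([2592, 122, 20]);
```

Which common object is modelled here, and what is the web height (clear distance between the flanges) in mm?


An I-beam. The web height is 200 mm.

Two wide flanges with a thin centred web — an I-beam. Overall 240 mm minus two 20 mm flanges gives a web of 240 − 2·20 = 200 mm.


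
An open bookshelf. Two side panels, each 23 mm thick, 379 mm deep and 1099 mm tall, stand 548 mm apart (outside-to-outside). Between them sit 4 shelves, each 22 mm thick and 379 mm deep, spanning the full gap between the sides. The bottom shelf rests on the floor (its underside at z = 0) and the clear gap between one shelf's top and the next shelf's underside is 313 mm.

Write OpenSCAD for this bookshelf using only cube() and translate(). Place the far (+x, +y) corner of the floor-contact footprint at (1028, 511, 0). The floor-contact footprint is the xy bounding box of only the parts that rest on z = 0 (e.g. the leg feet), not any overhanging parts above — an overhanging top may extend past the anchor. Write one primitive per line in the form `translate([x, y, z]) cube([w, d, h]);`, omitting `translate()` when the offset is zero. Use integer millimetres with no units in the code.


translate([480, 132, 0]) cube([23, 379, 1099]);
translate([1005, 132, 0]) cube([23, 379, 1099]);
translate([503, 132, 0]) cube([502, 379, 22]);
translate([503, 132, 335]) cube([502, 379, 22]);
translate([503, 132, 670]) cube([502, 379, 22]);
translate([503, 132, 1005]) cube([502, 379, 22]);


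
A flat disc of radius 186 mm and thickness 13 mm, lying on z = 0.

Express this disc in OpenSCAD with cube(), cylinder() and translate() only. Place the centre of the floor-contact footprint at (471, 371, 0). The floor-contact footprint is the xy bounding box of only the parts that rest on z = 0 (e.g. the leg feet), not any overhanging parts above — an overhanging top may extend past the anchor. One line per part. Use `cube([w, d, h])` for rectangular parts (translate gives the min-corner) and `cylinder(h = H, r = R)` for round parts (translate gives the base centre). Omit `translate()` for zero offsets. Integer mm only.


translate([471, 371, 0]) cylinder(h = 13, r = 186);


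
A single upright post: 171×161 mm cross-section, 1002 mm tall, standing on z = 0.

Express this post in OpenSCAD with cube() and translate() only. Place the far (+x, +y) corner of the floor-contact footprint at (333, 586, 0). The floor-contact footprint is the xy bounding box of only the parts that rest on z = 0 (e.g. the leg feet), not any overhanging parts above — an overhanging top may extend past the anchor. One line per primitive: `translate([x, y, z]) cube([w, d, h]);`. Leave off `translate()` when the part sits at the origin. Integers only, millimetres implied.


translate([162, 425, 0]) cube([171, 161, 1002]);


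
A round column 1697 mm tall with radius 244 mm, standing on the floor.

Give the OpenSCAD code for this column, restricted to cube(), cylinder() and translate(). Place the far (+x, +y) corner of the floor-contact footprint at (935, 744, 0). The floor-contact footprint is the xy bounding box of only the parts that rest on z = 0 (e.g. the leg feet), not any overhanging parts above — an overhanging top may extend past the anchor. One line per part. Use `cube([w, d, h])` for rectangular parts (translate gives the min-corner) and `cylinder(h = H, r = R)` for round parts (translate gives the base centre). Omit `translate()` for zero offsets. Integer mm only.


translate([691, 500, 0]) cylinder(h = 1697, r = 244);


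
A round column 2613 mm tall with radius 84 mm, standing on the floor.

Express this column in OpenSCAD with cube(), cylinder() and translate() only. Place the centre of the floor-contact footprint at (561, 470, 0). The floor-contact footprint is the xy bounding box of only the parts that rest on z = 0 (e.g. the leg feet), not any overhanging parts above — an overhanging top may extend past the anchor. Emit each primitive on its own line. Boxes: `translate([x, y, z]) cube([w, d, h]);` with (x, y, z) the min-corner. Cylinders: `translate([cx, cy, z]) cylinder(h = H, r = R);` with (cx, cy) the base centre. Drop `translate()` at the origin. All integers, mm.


translate([561, 470, 0]) cylinder(h = 2613, r = 84);


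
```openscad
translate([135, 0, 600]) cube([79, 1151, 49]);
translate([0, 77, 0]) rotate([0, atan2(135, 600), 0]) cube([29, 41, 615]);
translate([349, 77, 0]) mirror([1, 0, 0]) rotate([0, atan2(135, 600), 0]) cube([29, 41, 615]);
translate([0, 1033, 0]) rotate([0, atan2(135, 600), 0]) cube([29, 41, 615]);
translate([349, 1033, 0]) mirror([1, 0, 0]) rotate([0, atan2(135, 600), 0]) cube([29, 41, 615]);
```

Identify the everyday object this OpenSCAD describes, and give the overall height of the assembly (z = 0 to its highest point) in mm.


A sawhorse. The overall height is 649 mm.

A beam across two mirrored pairs of raked legs — a sawhorse. The beam's underside is at z = 600 (matching the legs' vertical rise in atan2(135, 600)) and the beam is 49 mm tall, so its top is at 600 + 49 = 649 mm. The raked legs top out at the beam's underside, so that is the highest point.


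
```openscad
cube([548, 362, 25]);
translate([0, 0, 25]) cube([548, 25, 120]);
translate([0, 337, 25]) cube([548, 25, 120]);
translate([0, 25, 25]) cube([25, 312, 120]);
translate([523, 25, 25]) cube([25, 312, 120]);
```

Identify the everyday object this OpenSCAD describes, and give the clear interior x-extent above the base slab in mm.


An open box. The internal width is 498 mm.

A 548×362 base slab with four walls standing on it — an open box. The base is 548 mm wide and the walls are 25 mm thick, so the internal width is 548 − 2 × 25 = 498 mm.


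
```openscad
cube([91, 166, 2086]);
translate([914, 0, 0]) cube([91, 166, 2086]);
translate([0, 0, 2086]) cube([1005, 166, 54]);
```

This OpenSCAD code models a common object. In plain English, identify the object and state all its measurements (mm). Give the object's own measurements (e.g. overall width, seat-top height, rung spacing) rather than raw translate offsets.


A door frame. The clear opening is 823 mm wide and 2086 mm high. Two 91 mm wide jambs, 166 mm deep, stand either side of the opening from the floor to the top of the opening. A 54 mm thick head sits across the top of both jambs, spanning the full outside width of the frame.


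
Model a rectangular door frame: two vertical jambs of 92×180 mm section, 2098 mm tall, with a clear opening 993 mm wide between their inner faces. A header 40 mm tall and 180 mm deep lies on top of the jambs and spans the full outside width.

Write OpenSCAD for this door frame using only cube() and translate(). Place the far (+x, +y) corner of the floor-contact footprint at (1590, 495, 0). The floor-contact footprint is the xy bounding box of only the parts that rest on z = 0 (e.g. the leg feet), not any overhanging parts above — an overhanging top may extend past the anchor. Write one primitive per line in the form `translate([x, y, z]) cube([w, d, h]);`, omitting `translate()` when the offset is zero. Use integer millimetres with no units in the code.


translate([413, 315, 0]) cube([92, 180, 2098]);
translate([1498, 315, 0]) cube([92, 180, 2098]);
translate([413, 315, 2098]) cube([1177, 180, 40]);


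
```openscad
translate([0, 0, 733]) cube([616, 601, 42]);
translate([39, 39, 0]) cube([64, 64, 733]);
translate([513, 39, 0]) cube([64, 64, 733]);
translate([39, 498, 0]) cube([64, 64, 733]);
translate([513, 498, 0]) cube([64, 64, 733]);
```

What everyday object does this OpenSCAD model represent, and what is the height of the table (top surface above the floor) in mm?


A table. The table height is 775 mm.

A 616×601×42 slab sits at z = 733 on four 64 mm square posts — a table. The top surface is at 733 + 42 = 775 mm.


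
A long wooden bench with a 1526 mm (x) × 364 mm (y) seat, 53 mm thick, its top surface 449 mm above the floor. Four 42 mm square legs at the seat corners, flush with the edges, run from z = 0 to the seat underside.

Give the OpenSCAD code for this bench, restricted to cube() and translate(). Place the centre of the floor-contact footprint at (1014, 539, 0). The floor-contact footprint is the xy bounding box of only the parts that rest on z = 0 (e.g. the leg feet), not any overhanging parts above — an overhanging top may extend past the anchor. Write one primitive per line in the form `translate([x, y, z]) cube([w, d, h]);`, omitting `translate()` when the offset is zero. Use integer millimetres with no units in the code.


// leg_h = 449 − 53 = 396
translate([251, 357, 396]) cube([1526, 364, 53]);
translate([251, 357, 0]) cube([42, 42, 396]);
translate([251, 679, 0]) cube([42, 42, 396]);
translate([1735, 357, 0]) cube([42, 42, 396]);
translate([1735, 679, 0]) cube([42, 42, 396]);


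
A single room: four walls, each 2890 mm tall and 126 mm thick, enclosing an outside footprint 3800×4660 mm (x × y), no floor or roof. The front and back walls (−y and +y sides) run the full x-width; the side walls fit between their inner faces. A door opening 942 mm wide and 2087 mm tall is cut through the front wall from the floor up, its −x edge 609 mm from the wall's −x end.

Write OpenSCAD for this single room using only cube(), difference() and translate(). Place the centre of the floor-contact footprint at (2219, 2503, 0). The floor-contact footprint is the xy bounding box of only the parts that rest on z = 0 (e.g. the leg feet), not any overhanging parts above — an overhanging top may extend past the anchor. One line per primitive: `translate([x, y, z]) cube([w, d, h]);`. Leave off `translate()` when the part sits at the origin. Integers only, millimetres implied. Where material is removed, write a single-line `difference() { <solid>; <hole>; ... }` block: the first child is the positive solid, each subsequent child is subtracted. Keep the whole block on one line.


difference() { translate([319, 173, 0]) cube([3800, 126, 2890]); translate([928, 173, 0]) cube([942, 126, 2087]); }
translate([319, 4707, 0]) cube([3800, 126, 2890]);
translate([319, 299, 0]) cube([126, 4408, 2890]);
translate([3993, 299, 0]) cube([126, 4408, 2890]);


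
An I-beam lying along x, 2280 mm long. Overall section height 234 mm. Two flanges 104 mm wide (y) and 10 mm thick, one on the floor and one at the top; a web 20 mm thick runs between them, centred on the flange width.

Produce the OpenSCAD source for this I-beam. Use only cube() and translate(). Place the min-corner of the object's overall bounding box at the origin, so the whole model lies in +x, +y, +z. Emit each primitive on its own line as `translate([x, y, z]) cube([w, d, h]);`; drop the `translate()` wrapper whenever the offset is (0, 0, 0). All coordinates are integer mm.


cube([2280, 104, 10]);
translate([0, 42, 10]) cube([2280, 20, 214]);
translate([0, 0, 224]) cube([2280, 104, 10]);


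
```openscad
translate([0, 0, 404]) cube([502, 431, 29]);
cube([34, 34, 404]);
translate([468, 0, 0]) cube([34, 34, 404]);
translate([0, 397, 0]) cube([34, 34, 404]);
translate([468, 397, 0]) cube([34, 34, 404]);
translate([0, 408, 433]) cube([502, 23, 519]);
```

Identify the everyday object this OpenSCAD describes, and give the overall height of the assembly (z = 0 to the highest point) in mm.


A chair. The overall height is 952 mm.

A slab on four corner posts with a tall panel at the back — a chair. The seat slab sits at z = 404 with thickness 29, and the 519 mm backrest starts at the seat top, so the overall height is 404 + 29 + 519 = 952 mm.


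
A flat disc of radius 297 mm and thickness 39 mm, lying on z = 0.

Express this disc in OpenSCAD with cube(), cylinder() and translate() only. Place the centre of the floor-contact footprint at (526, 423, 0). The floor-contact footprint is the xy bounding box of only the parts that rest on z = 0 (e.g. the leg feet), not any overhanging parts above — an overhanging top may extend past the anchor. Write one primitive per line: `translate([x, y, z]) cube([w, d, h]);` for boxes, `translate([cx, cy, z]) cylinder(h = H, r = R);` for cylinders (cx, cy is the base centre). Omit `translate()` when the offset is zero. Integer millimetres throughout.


translate([526, 423, 0]) cylinder(h = 39, r = 297);


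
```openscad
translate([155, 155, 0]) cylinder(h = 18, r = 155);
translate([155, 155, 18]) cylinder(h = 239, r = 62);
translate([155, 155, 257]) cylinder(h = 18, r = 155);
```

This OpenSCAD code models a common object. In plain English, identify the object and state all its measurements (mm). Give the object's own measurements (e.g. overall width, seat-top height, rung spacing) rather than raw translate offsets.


A spool: two coaxial disc flanges of radius 155 mm and thickness 18 mm, joined by a core cylinder of radius 62 mm and height 239 mm. The lower flange rests on z = 0 and the three cylinders share a vertical axis.


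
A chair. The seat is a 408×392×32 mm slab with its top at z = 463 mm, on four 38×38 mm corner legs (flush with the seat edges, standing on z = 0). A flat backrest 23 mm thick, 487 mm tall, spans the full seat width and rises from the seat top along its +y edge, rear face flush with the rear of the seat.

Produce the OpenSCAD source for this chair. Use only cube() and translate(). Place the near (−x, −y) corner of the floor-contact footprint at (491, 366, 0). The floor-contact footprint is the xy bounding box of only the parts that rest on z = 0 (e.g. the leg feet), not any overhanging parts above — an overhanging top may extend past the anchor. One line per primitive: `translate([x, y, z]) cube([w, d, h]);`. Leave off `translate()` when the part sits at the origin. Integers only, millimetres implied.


translate([491, 366, 431]) cube([408, 392, 32]);
translate([491, 366, 0]) cube([38, 38, 431]);
translate([861, 366, 0]) cube([38, 38, 431]);
translate([491, 720, 0]) cube([38, 38, 431]);
translate([861, 720, 0]) cube([38, 38, 431]);
translate([491, 735, 463]) cube([408, 23, 487]);


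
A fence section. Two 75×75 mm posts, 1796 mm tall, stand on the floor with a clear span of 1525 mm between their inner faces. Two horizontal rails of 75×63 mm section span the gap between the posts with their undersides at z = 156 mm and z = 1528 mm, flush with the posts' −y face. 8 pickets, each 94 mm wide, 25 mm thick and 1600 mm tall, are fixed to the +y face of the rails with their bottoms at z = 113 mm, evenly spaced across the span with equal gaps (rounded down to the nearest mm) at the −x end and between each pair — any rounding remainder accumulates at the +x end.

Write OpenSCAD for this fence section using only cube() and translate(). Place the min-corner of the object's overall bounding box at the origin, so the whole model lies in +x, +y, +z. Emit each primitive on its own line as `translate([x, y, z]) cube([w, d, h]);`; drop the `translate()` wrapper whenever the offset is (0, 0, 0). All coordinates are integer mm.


cube([75, 75, 1796]);
translate([1600, 0, 0]) cube([75, 75, 1796]);
translate([75, 0, 156]) cube([1525, 75, 63]);
translate([75, 0, 1528]) cube([1525, 75, 63]);
translate([160, 75, 113]) cube([94, 25, 1600]);
translate([339, 75, 113]) cube([94, 25, 1600]);
translate([518, 75, 113]) cube([94, 25, 1600]);
translate([697, 75, 113]) cube([94, 25, 1600]);
translate([876, 75, 113]) cube([94, 25, 1600]);
translate([1055, 75, 113]) cube([94, 25, 1600]);
translate([1234, 75, 113]) cube([94, 25, 1600]);
translate([1413, 75, 113]) cube([94, 25, 1600]);


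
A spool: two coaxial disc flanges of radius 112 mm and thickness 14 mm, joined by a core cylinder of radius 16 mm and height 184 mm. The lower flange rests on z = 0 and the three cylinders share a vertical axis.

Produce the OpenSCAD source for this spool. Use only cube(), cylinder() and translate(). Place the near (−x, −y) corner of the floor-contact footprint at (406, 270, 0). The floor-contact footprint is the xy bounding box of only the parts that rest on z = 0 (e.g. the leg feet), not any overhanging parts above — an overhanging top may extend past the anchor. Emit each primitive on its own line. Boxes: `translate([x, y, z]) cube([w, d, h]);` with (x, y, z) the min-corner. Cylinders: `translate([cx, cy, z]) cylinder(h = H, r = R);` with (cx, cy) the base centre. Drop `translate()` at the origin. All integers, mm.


translate([518, 382, 0]) cylinder(h = 14, r = 112);
translate([518, 382, 14]) cylinder(h = 184, r = 16);
translate([518, 382, 198]) cylinder(h = 14, r = 112);
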